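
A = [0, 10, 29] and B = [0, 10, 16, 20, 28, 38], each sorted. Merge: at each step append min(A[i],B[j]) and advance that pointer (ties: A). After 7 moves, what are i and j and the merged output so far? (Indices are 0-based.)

i=0 j=0: A[i]=0<=B[j]=0 take 0, i++
i=1 j=0: A[i]=10>B[j]=0 take 0, j++
i=1 j=1: A[i]=10<=B[j]=10 take 10, i++
i=2 j=1: A[i]=29>B[j]=10 take 10, j++
i=2 j=2: A[i]=29>B[j]=16 take 16, j++
i=2 j=3: A[i]=29>B[j]=20 take 20, j++
i=2 j=4: A[i]=29>B[j]=28 take 28, j++

i=2, j=5, merged so far=[0, 0, 10, 10, 16, 20, 28]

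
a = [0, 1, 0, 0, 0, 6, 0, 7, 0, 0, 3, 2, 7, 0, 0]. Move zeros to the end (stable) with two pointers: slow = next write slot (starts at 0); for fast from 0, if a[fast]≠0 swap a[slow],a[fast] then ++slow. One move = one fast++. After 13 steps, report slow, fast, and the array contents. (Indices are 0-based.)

slow=6, fast=13, a=[1, 6, 7, 3, 2, 7, 0, 0, 0, 0, 0, 0, 0, 0, 0]

slow=0 fast=0: a[fast]=0, fast++
slow=0 fast=1: a[fast]=1≠0 swap→a[0]=1, slow++,fast++
slow=1 fast=2: a[fast]=0, fast++
slow=1 fast=3: a[fast]=0, fast++
slow=1 fast=4: a[fast]=0, fast++
slow=1 fast=5: a[fast]=6≠0 swap→a[1]=6, slow++,fast++
slow=2 fast=6: a[fast]=0, fast++
slow=2 fast=7: a[fast]=7≠0 swap→a[2]=7, slow++,fast++
slow=3 fast=8: a[fast]=0, fast++
slow=3 fast=9: a[fast]=0, fast++
slow=3 fast=10: a[fast]=3≠0 swap→a[3]=3, slow++,fast++
slow=4 fast=11: a[fast]=2≠0 swap→a[4]=2, slow++,fast++
slow=5 fast=12: a[fast]=7≠0 swap→a[5]=7, slow++,fast++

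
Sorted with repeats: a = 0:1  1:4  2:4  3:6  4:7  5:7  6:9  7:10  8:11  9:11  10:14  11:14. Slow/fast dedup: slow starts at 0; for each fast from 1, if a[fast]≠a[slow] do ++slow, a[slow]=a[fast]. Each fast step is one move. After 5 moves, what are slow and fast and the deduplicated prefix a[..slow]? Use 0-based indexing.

slow=3, fast=6, prefix=[1, 4, 6, 7]

slow=0 fast=1: a[fast]=4≠a[slow]=1 write a[1]=4, slow++,fast++
slow=1 fast=2: a[fast]=4=a[slow] dup, fast++
slow=1 fast=3: a[fast]=6≠a[slow]=4 write a[2]=6, slow++,fast++
slow=2 fast=4: a[fast]=7≠a[slow]=6 write a[3]=7, slow++,fast++
slow=3 fast=5: a[fast]=7=a[slow] dup, fast++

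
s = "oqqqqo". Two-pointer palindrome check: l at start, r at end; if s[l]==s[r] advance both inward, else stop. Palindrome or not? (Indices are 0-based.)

palindrome

l=0 r=5: 'o'=='o', l++,r--
l=1 r=4: 'q'=='q', l++,r--
l=2 r=3: 'q'=='q', l++,r--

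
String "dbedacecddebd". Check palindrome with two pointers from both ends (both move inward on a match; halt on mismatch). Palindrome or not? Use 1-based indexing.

l=1 r=13: 'd'=='d', l++,r--
l=2 r=12: 'b'=='b', l++,r--
l=3 r=11: 'e'=='e', l++,r--
l=4 r=10: 'd'=='d', l++,r--
l=5 r=9: 'a'!='d', stop

not a palindrome (mismatch at 5,9)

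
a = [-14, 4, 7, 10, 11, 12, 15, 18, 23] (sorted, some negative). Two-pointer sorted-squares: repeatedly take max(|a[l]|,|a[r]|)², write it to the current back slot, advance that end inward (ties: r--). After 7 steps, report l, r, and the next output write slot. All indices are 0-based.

l=0 r=8: |-14|<=|23| out[8]=529, r--
l=0 r=7: |-14|<=|18| out[7]=324, r--
l=0 r=6: |-14|<=|15| out[6]=225, r--
l=0 r=5: |-14|>|12| out[5]=196, l++
l=1 r=5: |4|<=|12| out[4]=144, r--
l=1 r=4: |4|<=|11| out[3]=121, r--
l=1 r=3: |4|<=|10| out[2]=100, r--

l=1, r=2, next write slot=1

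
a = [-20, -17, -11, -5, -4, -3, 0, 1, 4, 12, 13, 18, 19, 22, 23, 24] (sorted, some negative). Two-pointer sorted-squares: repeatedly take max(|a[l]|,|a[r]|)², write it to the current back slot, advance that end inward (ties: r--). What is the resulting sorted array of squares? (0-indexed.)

[0,15] |-20|<=|24| out[15]=576 → r--
[0,14] |-20|<=|23| out[14]=529 → r--
[0,13] |-20|<=|22| out[13]=484 → r--
[0,12] |-20|>|19| out[12]=400 → l++
[1,12] |-17|<=|19| out[11]=361 → r--
[1,11] |-17|<=|18| out[10]=324 → r--
[1,10] |-17|>|13| out[9]=289 → l++
[2,10] |-11|<=|13| out[8]=169 → r--
[2,9] |-11|<=|12| out[7]=144 → r--
[2,8] |-11|>|4| out[6]=121 → l++
[3,8] |-5|>|4| out[5]=25 → l++
[4,8] |-4|<=|4| out[4]=16 → r--
[4,7] |-4|>|1| out[3]=16 → l++
[5,7] |-3|>|1| out[2]=9 → l++
[6,7] |0|<=|1| out[1]=1 → r--
[6,6] |0|<=|0| out[0]=0 → r--

[0, 1, 9, 16, 16, 25, 121, 144, 169, 289, 324, 361, 400, 484, 529, 576]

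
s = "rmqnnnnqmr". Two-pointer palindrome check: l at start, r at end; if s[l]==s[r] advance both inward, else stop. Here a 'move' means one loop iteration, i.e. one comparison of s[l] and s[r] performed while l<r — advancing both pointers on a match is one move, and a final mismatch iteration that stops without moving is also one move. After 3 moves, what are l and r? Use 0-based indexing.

l=3, r=6

[0,9] 'r'=='r' → l++,r--
[1,8] 'm'=='m' → l++,r--
[2,7] 'q'=='q' → l++,r--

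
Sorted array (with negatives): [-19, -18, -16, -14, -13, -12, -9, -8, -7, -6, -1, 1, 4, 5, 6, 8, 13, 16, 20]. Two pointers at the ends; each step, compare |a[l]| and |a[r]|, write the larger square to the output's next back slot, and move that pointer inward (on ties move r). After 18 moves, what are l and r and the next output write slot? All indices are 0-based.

l=10, r=10, next write slot=0

l=0 r=18: |-19|<=|20| out[18]=400, r--
l=0 r=17: |-19|>|16| out[17]=361, l++
l=1 r=17: |-18|>|16| out[16]=324, l++
l=2 r=17: |-16|<=|16| out[15]=256, r--
l=2 r=16: |-16|>|13| out[14]=256, l++
l=3 r=16: |-14|>|13| out[13]=196, l++
l=4 r=16: |-13|<=|13| out[12]=169, r--
l=4 r=15: |-13|>|8| out[11]=169, l++
l=5 r=15: |-12|>|8| out[10]=144, l++
l=6 r=15: |-9|>|8| out[9]=81, l++
l=7 r=15: |-8|<=|8| out[8]=64, r--
l=7 r=14: |-8|>|6| out[7]=64, l++
l=8 r=14: |-7|>|6| out[6]=49, l++
l=9 r=14: |-6|<=|6| out[5]=36, r--
l=9 r=13: |-6|>|5| out[4]=36, l++
l=10 r=13: |-1|<=|5| out[3]=25, r--
l=10 r=12: |-1|<=|4| out[2]=16, r--
l=10 r=11: |-1|<=|1| out[1]=1, r--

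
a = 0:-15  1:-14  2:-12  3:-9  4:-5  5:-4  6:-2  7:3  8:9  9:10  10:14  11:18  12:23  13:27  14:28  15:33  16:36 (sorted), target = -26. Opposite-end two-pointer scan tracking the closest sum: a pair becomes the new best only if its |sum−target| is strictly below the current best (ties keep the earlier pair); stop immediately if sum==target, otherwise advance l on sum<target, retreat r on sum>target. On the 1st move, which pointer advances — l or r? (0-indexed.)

r

l=0 r=16: -15+36=21 d=47 *, r--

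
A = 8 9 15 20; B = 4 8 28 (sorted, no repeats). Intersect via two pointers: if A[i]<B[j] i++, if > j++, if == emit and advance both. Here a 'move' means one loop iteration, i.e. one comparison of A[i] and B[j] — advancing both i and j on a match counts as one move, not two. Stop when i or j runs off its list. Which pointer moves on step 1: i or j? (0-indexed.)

[i=0,j=0] 8>4 → j++

j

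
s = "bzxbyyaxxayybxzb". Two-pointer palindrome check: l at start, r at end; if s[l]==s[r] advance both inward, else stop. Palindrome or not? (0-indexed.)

palindrome

l=0 r=15: 'b'=='b', l++,r--
l=1 r=14: 'z'=='z', l++,r--
l=2 r=13: 'x'=='x', l++,r--
l=3 r=12: 'b'=='b', l++,r--
l=4 r=11: 'y'=='y', l++,r--
l=5 r=10: 'y'=='y', l++,r--
l=6 r=9: 'a'=='a', l++,r--
l=7 r=8: 'x'=='x', l++,r--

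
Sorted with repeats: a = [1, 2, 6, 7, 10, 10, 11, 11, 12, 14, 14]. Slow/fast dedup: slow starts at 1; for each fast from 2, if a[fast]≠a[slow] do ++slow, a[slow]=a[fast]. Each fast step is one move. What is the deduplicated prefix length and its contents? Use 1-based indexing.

(s=1,f=2) a[fast]=2≠a[slow]=1 write a[2]=2 → slow++,fast++
(s=2,f=3) a[fast]=6≠a[slow]=2 write a[3]=6 → slow++,fast++
(s=3,f=4) a[fast]=7≠a[slow]=6 write a[4]=7 → slow++,fast++
(s=4,f=5) a[fast]=10≠a[slow]=7 write a[5]=10 → slow++,fast++
(s=5,f=6) a[fast]=10=a[slow] dup → fast++
(s=5,f=7) a[fast]=11≠a[slow]=10 write a[6]=11 → slow++,fast++
(s=6,f=8) a[fast]=11=a[slow] dup → fast++
(s=6,f=9) a[fast]=12≠a[slow]=11 write a[7]=12 → slow++,fast++
(s=7,f=10) a[fast]=14≠a[slow]=12 write a[8]=14 → slow++,fast++
(s=8,f=11) a[fast]=14=a[slow] dup → fast++

length 8; prefix = [1, 2, 6, 7, 10, 11, 12, 14]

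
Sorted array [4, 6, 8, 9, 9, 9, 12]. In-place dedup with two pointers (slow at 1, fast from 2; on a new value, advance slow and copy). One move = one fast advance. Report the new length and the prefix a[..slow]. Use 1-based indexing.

length 5; prefix = [4, 6, 8, 9, 12]

(s=1,f=2) a[fast]=6≠a[slow]=4 write a[2]=6 → slow++,fast++
(s=2,f=3) a[fast]=8≠a[slow]=6 write a[3]=8 → slow++,fast++
(s=3,f=4) a[fast]=9≠a[slow]=8 write a[4]=9 → slow++,fast++
(s=4,f=5) a[fast]=9=a[slow] dup → fast++
(s=4,f=6) a[fast]=9=a[slow] dup → fast++
(s=4,f=7) a[fast]=12≠a[slow]=9 write a[5]=12 → slow++,fast++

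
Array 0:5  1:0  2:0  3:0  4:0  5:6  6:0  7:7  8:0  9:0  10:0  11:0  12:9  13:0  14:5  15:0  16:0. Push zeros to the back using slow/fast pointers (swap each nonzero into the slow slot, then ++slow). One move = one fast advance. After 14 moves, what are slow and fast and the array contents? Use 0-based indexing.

slow=0 fast=0: a[fast]=5≠0 swap→a[0]=5, slow++,fast++
slow=1 fast=1: a[fast]=0, fast++
slow=1 fast=2: a[fast]=0, fast++
slow=1 fast=3: a[fast]=0, fast++
slow=1 fast=4: a[fast]=0, fast++
slow=1 fast=5: a[fast]=6≠0 swap→a[1]=6, slow++,fast++
slow=2 fast=6: a[fast]=0, fast++
slow=2 fast=7: a[fast]=7≠0 swap→a[2]=7, slow++,fast++
slow=3 fast=8: a[fast]=0, fast++
slow=3 fast=9: a[fast]=0, fast++
slow=3 fast=10: a[fast]=0, fast++
slow=3 fast=11: a[fast]=0, fast++
slow=3 fast=12: a[fast]=9≠0 swap→a[3]=9, slow++,fast++
slow=4 fast=13: a[fast]=0, fast++

slow=4, fast=14, a=[5, 6, 7, 9, 0, 0, 0, 0, 0, 0, 0, 0, 0, 0, 5, 0, 0]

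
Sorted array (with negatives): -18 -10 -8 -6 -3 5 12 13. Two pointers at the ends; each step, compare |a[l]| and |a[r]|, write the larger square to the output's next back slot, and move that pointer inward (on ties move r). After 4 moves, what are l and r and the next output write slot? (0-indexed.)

l=2, r=5, next write slot=3

l=0 r=7: |-18|>|13| out[7]=324, l++
l=1 r=7: |-10|<=|13| out[6]=169, r--
l=1 r=6: |-10|<=|12| out[5]=144, r--
l=1 r=5: |-10|>|5| out[4]=100, l++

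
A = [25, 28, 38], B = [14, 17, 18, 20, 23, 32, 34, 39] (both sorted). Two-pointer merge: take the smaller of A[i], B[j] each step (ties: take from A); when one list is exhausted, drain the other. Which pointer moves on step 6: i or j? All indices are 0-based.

i=0 j=0: A[i]=25>B[j]=14 take 14, j++
i=0 j=1: A[i]=25>B[j]=17 take 17, j++
i=0 j=2: A[i]=25>B[j]=18 take 18, j++
i=0 j=3: A[i]=25>B[j]=20 take 20, j++
i=0 j=4: A[i]=25>B[j]=23 take 23, j++
i=0 j=5: A[i]=25<=B[j]=32 take 25, i++

i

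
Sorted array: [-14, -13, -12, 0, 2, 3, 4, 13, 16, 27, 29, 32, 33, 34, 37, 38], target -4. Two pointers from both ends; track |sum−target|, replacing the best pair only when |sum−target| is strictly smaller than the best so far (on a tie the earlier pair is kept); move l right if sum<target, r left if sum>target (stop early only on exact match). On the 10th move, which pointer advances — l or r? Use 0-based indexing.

l=0 r=15: -14+38=24 d=28 *, r--
l=0 r=14: -14+37=23 d=27 *, r--
l=0 r=13: -14+34=20 d=24 *, r--
l=0 r=12: -14+33=19 d=23 *, r--
l=0 r=11: -14+32=18 d=22 *, r--
l=0 r=10: -14+29=15 d=19 *, r--
l=0 r=9: -14+27=13 d=17 *, r--
l=0 r=8: -14+16=2 d=6 *, r--
l=0 r=7: -14+13=-1 d=3 *, r--
l=0 r=6: -14+4=-10 d=6, l++

l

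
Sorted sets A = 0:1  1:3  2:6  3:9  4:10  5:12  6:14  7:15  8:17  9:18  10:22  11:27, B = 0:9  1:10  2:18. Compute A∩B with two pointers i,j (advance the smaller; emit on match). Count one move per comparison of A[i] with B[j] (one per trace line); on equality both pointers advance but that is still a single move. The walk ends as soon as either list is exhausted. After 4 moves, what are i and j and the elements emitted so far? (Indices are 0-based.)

i=4, j=1, emitted=[9]

[i=0,j=0] 1<9 → i++
[i=1,j=0] 3<9 → i++
[i=2,j=0] 6<9 → i++
[i=3,j=0] 9==9 emit → i++,j++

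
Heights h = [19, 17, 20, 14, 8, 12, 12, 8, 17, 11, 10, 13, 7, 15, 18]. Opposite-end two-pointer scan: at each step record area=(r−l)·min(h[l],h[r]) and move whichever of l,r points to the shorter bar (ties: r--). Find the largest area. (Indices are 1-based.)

[1,15] min(19,18)*14=252 best=252 * → r--
[1,14] min(19,15)*13=195 best=252 → r--
[1,13] min(19,7)*12=84 best=252 → r--
[1,12] min(19,13)*11=143 best=252 → r--
[1,11] min(19,10)*10=100 best=252 → r--
[1,10] min(19,11)*9=99 best=252 → r--
[1,9] min(19,17)*8=136 best=252 → r--
[1,8] min(19,8)*7=56 best=252 → r--
[1,7] min(19,12)*6=72 best=252 → r--
[1,6] min(19,12)*5=60 best=252 → r--
[1,5] min(19,8)*4=32 best=252 → r--
[1,4] min(19,14)*3=42 best=252 → r--
[1,3] min(19,20)*2=38 best=252 → l++
[2,3] min(17,20)*1=17 best=252 → l++

max area = 252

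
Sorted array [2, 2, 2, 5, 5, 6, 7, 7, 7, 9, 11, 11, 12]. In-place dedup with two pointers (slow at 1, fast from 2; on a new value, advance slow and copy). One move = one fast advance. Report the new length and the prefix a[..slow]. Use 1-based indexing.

(s=1,f=2) a[fast]=2=a[slow] dup → fast++
(s=1,f=3) a[fast]=2=a[slow] dup → fast++
(s=1,f=4) a[fast]=5≠a[slow]=2 write a[2]=5 → slow++,fast++
(s=2,f=5) a[fast]=5=a[slow] dup → fast++
(s=2,f=6) a[fast]=6≠a[slow]=5 write a[3]=6 → slow++,fast++
(s=3,f=7) a[fast]=7≠a[slow]=6 write a[4]=7 → slow++,fast++
(s=4,f=8) a[fast]=7=a[slow] dup → fast++
(s=4,f=9) a[fast]=7=a[slow] dup → fast++
(s=4,f=10) a[fast]=9≠a[slow]=7 write a[5]=9 → slow++,fast++
(s=5,f=11) a[fast]=11≠a[slow]=9 write a[6]=11 → slow++,fast++
(s=6,f=12) a[fast]=11=a[slow] dup → fast++
(s=6,f=13) a[fast]=12≠a[slow]=11 write a[7]=12 → slow++,fast++

length 7; prefix = [2, 5, 6, 7, 9, 11, 12]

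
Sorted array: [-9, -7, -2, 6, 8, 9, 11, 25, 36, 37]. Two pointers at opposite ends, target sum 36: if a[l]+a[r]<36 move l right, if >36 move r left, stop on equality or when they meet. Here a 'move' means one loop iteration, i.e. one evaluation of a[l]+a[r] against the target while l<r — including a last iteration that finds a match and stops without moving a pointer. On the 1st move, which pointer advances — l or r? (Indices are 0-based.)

[0,9] -9+37=28 <36 → l++

l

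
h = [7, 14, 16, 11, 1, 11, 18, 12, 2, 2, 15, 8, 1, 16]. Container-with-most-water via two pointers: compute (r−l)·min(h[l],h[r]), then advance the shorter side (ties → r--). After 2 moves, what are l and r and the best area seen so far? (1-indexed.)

[1,14] min(7,16)*13=91 best=91 * → l++
[2,14] min(14,16)*12=168 best=168 * → l++

l=3, r=14, best area=168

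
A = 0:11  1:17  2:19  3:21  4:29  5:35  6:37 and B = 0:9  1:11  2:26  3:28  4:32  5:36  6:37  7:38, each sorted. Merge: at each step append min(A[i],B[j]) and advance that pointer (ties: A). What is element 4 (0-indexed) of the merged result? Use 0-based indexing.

[i=0,j=0] A[i]=11>B[j]=9 take 9 → j++
[i=0,j=1] A[i]=11<=B[j]=11 take 11 → i++
[i=1,j=1] A[i]=17>B[j]=11 take 11 → j++
[i=1,j=2] A[i]=17<=B[j]=26 take 17 → i++
[i=2,j=2] A[i]=19<=B[j]=26 take 19 → i++
[i=3,j=2] A[i]=21<=B[j]=26 take 21 → i++
[i=4,j=2] A[i]=29>B[j]=26 take 26 → j++
[i=4,j=3] A[i]=29>B[j]=28 take 28 → j++
[i=4,j=4] A[i]=29<=B[j]=32 take 29 → i++
[i=5,j=4] A[i]=35>B[j]=32 take 32 → j++
[i=5,j=5] A[i]=35<=B[j]=36 take 35 → i++
[i=6,j=5] A[i]=37>B[j]=36 take 36 → j++
[i=6,j=6] A[i]=37<=B[j]=37 take 37 → i++
[i=7,j=6] A done, take B[j]=37 → j++
[i=7,j=7] A done, take B[j]=38 → j++

merged[4] = 19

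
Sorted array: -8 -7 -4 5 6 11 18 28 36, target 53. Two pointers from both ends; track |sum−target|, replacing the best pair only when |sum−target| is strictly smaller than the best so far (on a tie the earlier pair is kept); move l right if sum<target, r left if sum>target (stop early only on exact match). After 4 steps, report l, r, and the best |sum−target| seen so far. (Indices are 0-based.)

l=4, r=8, best |Δ|=12

l=0 r=8: -8+36=28 d=25 *, l++
l=1 r=8: -7+36=29 d=24 *, l++
l=2 r=8: -4+36=32 d=21 *, l++
l=3 r=8: 5+36=41 d=12 *, l++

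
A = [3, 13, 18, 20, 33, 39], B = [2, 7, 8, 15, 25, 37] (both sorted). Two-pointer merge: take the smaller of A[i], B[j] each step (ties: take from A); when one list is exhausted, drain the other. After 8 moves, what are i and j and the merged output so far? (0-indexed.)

i=4, j=4, merged so far=[2, 3, 7, 8, 13, 15, 18, 20]

[i=0,j=0] A[i]=3>B[j]=2 take 2 → j++
[i=0,j=1] A[i]=3<=B[j]=7 take 3 → i++
[i=1,j=1] A[i]=13>B[j]=7 take 7 → j++
[i=1,j=2] A[i]=13>B[j]=8 take 8 → j++
[i=1,j=3] A[i]=13<=B[j]=15 take 13 → i++
[i=2,j=3] A[i]=18>B[j]=15 take 15 → j++
[i=2,j=4] A[i]=18<=B[j]=25 take 18 → i++
[i=3,j=4] A[i]=20<=B[j]=25 take 20 → i++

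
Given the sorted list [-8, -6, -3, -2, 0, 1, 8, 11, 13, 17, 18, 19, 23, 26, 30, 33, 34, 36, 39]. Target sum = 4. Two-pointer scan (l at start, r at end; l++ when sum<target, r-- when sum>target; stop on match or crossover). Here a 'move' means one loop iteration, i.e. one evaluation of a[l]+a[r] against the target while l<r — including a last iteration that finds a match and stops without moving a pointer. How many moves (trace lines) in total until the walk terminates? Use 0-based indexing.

l=0 r=18: -8+39=31 >4, r--
l=0 r=17: -8+36=28 >4, r--
l=0 r=16: -8+34=26 >4, r--
l=0 r=15: -8+33=25 >4, r--
l=0 r=14: -8+30=22 >4, r--
l=0 r=13: -8+26=18 >4, r--
l=0 r=12: -8+23=15 >4, r--
l=0 r=11: -8+19=11 >4, r--
l=0 r=10: -8+18=10 >4, r--
l=0 r=9: -8+17=9 >4, r--
l=0 r=8: -8+13=5 >4, r--
l=0 r=7: -8+11=3 <4, l++
l=1 r=7: -6+11=5 >4, r--
l=1 r=6: -6+8=2 <4, l++
l=2 r=6: -3+8=5 >4, r--
l=2 r=5: -3+1=-2 <4, l++
l=3 r=5: -2+1=-1 <4, l++
l=4 r=5: 0+1=1 <4, l++

18 moves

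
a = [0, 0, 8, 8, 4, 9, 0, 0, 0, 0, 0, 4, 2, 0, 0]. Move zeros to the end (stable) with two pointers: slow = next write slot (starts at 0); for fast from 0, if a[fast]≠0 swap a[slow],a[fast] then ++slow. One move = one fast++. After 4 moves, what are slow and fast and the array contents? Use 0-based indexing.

slow=2, fast=4, a=[8, 8, 0, 0, 4, 9, 0, 0, 0, 0, 0, 4, 2, 0, 0]

slow=0 fast=0: a[fast]=0, fast++
slow=0 fast=1: a[fast]=0, fast++
slow=0 fast=2: a[fast]=8≠0 swap→a[0]=8, slow++,fast++
slow=1 fast=3: a[fast]=8≠0 swap→a[1]=8, slow++,fast++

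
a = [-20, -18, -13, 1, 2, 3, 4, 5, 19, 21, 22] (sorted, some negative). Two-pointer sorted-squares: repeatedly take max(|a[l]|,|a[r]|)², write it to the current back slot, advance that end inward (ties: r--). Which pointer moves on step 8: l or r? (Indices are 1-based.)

r

l=1 r=11: |-20|<=|22| out[11]=484, r--
l=1 r=10: |-20|<=|21| out[10]=441, r--
l=1 r=9: |-20|>|19| out[9]=400, l++
l=2 r=9: |-18|<=|19| out[8]=361, r--
l=2 r=8: |-18|>|5| out[7]=324, l++
l=3 r=8: |-13|>|5| out[6]=169, l++
l=4 r=8: |1|<=|5| out[5]=25, r--
l=4 r=7: |1|<=|4| out[4]=16, r--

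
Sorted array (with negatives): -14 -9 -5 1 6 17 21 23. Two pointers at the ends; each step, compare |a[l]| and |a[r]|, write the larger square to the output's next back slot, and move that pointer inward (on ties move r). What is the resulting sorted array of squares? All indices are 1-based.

[1, 25, 36, 81, 196, 289, 441, 529]

l=1 r=8: |-14|<=|23| out[8]=529, r--
l=1 r=7: |-14|<=|21| out[7]=441, r--
l=1 r=6: |-14|<=|17| out[6]=289, r--
l=1 r=5: |-14|>|6| out[5]=196, l++
l=2 r=5: |-9|>|6| out[4]=81, l++
l=3 r=5: |-5|<=|6| out[3]=36, r--
l=3 r=4: |-5|>|1| out[2]=25, l++
l=4 r=4: |1|<=|1| out[1]=1, r--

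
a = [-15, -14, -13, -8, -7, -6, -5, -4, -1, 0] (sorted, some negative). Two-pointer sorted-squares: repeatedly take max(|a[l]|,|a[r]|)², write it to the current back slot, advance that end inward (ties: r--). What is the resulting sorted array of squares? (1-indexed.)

l=1 r=10: |-15|>|0| out[10]=225, l++
l=2 r=10: |-14|>|0| out[9]=196, l++
l=3 r=10: |-13|>|0| out[8]=169, l++
l=4 r=10: |-8|>|0| out[7]=64, l++
l=5 r=10: |-7|>|0| out[6]=49, l++
l=6 r=10: |-6|>|0| out[5]=36, l++
l=7 r=10: |-5|>|0| out[4]=25, l++
l=8 r=10: |-4|>|0| out[3]=16, l++
l=9 r=10: |-1|>|0| out[2]=1, l++
l=10 r=10: |0|<=|0| out[1]=0, r--

[0, 1, 16, 25, 36, 49, 64, 169, 196, 225]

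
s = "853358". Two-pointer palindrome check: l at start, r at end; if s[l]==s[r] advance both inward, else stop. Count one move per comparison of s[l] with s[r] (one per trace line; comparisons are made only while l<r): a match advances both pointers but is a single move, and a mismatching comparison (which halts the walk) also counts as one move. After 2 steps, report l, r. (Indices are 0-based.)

[0,5] '8'=='8' → l++,r--
[1,4] '5'=='5' → l++,r--

l=2, r=3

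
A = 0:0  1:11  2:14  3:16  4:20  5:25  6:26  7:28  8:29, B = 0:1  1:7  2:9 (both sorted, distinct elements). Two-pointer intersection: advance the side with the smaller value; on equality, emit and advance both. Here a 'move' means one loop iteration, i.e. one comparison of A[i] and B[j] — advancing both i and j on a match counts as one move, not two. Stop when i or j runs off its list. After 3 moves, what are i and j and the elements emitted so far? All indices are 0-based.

i=0 j=0: 0<1, i++
i=1 j=0: 11>1, j++
i=1 j=1: 11>7, j++

i=1, j=2, emitted=[]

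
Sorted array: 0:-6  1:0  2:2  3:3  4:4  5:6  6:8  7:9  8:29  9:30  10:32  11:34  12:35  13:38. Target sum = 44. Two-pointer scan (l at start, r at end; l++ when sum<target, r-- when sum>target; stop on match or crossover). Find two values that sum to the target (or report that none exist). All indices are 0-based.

(6, 38)

[0,13] -6+38=32 <44 → l++
[1,13] 0+38=38 <44 → l++
[2,13] 2+38=40 <44 → l++
[3,13] 3+38=41 <44 → l++
[4,13] 4+38=42 <44 → l++
[5,13] 6+38=44 → found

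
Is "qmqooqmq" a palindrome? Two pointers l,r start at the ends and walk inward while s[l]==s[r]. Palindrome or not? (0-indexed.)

palindrome

[0,7] 'q'=='q' → l++,r--
[1,6] 'm'=='m' → l++,r--
[2,5] 'q'=='q' → l++,r--
[3,4] 'o'=='o' → l++,r--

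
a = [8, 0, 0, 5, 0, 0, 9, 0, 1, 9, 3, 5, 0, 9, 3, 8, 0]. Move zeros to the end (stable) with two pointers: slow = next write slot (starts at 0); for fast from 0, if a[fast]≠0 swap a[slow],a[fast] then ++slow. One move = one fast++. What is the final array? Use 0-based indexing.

(s=0,f=0) a[fast]=8≠0 swap→a[0]=8 → slow++,fast++
(s=1,f=1) a[fast]=0 → fast++
(s=1,f=2) a[fast]=0 → fast++
(s=1,f=3) a[fast]=5≠0 swap→a[1]=5 → slow++,fast++
(s=2,f=4) a[fast]=0 → fast++
(s=2,f=5) a[fast]=0 → fast++
(s=2,f=6) a[fast]=9≠0 swap→a[2]=9 → slow++,fast++
(s=3,f=7) a[fast]=0 → fast++
(s=3,f=8) a[fast]=1≠0 swap→a[3]=1 → slow++,fast++
(s=4,f=9) a[fast]=9≠0 swap→a[4]=9 → slow++,fast++
(s=5,f=10) a[fast]=3≠0 swap→a[5]=3 → slow++,fast++
(s=6,f=11) a[fast]=5≠0 swap→a[6]=5 → slow++,fast++
(s=7,f=12) a[fast]=0 → fast++
(s=7,f=13) a[fast]=9≠0 swap→a[7]=9 → slow++,fast++
(s=8,f=14) a[fast]=3≠0 swap→a[8]=3 → slow++,fast++
(s=9,f=15) a[fast]=8≠0 swap→a[9]=8 → slow++,fast++
(s=10,f=16) a[fast]=0 → fast++

[8, 5, 9, 1, 9, 3, 5, 9, 3, 8, 0, 0, 0, 0, 0, 0, 0]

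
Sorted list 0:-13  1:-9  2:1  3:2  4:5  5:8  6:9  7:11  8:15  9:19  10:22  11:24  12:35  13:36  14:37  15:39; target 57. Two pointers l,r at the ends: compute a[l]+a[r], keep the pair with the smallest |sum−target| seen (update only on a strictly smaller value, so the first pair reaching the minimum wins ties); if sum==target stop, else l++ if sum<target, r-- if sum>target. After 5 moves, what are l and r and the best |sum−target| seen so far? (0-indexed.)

[0,15] -13+39=26 d=31 * → l++
[1,15] -9+39=30 d=27 * → l++
[2,15] 1+39=40 d=17 * → l++
[3,15] 2+39=41 d=16 * → l++
[4,15] 5+39=44 d=13 * → l++

l=5, r=15, best |Δ|=13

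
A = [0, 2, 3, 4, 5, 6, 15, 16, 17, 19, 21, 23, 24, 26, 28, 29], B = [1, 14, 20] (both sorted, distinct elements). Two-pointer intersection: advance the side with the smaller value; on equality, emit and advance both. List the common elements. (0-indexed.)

[i=0,j=0] 0<1 → i++
[i=1,j=0] 2>1 → j++
[i=1,j=1] 2<14 → i++
[i=2,j=1] 3<14 → i++
[i=3,j=1] 4<14 → i++
[i=4,j=1] 5<14 → i++
[i=5,j=1] 6<14 → i++
[i=6,j=1] 15>14 → j++
[i=6,j=2] 15<20 → i++
[i=7,j=2] 16<20 → i++
[i=8,j=2] 17<20 → i++
[i=9,j=2] 19<20 → i++
[i=10,j=2] 21>20 → j++

intersection = []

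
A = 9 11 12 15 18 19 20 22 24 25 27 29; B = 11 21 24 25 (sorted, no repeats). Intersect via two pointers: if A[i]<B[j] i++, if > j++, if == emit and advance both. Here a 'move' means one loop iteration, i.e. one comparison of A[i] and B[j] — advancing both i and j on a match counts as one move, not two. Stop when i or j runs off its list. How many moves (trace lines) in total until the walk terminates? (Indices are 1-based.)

i=1 j=1: 9<11, i++
i=2 j=1: 11==11 emit, i++,j++
i=3 j=2: 12<21, i++
i=4 j=2: 15<21, i++
i=5 j=2: 18<21, i++
i=6 j=2: 19<21, i++
i=7 j=2: 20<21, i++
i=8 j=2: 22>21, j++
i=8 j=3: 22<24, i++
i=9 j=3: 24==24 emit, i++,j++
i=10 j=4: 25==25 emit, i++,j++

11 moves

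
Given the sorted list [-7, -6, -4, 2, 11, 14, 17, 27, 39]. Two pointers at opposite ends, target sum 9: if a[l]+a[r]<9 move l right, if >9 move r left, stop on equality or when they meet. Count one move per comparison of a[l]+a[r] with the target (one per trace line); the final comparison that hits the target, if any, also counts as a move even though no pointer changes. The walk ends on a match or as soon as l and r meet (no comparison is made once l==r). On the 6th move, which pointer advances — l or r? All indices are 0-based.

l=0 r=8: -7+39=32 >9, r--
l=0 r=7: -7+27=20 >9, r--
l=0 r=6: -7+17=10 >9, r--
l=0 r=5: -7+14=7 <9, l++
l=1 r=5: -6+14=8 <9, l++
l=2 r=5: -4+14=10 >9, r--

r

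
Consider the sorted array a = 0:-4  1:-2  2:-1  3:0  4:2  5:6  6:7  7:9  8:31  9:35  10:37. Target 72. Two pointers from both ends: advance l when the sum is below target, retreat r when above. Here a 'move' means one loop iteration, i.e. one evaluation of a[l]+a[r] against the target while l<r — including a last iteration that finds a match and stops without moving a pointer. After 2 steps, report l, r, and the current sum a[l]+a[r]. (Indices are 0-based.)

l=0 r=10: -4+37=33 <72, l++
l=1 r=10: -2+37=35 <72, l++

l=2, r=10, sum=36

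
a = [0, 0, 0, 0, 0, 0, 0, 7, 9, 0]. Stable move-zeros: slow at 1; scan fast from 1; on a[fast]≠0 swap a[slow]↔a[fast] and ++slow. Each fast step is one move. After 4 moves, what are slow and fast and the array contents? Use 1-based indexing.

slow=1, fast=5, a=[0, 0, 0, 0, 0, 0, 0, 7, 9, 0]

(s=1,f=1) a[fast]=0 → fast++
(s=1,f=2) a[fast]=0 → fast++
(s=1,f=3) a[fast]=0 → fast++
(s=1,f=4) a[fast]=0 → fast++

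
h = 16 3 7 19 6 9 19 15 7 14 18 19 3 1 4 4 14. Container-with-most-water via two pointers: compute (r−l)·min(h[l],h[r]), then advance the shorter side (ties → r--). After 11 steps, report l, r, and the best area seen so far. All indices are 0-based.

l=3, r=8, best area=224

[0,16] min(16,14)*16=224 best=224 * → r--
[0,15] min(16,4)*15=60 best=224 → r--
[0,14] min(16,4)*14=56 best=224 → r--
[0,13] min(16,1)*13=13 best=224 → r--
[0,12] min(16,3)*12=36 best=224 → r--
[0,11] min(16,19)*11=176 best=224 → l++
[1,11] min(3,19)*10=30 best=224 → l++
[2,11] min(7,19)*9=63 best=224 → l++
[3,11] min(19,19)*8=152 best=224 → r--
[3,10] min(19,18)*7=126 best=224 → r--
[3,9] min(19,14)*6=84 best=224 → r--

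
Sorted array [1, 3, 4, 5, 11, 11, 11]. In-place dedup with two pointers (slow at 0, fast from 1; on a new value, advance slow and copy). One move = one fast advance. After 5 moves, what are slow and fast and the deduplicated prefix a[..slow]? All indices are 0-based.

slow=4, fast=6, prefix=[1, 3, 4, 5, 11]

(s=0,f=1) a[fast]=3≠a[slow]=1 write a[1]=3 → slow++,fast++
(s=1,f=2) a[fast]=4≠a[slow]=3 write a[2]=4 → slow++,fast++
(s=2,f=3) a[fast]=5≠a[slow]=4 write a[3]=5 → slow++,fast++
(s=3,f=4) a[fast]=11≠a[slow]=5 write a[4]=11 → slow++,fast++
(s=4,f=5) a[fast]=11=a[slow] dup → fast++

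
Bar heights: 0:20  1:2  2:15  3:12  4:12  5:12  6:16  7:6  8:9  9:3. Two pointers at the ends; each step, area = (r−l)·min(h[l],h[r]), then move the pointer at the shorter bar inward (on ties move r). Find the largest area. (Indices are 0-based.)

max area = 96

l=0 r=9: min(20,3)*9=27 best=27 *, r--
l=0 r=8: min(20,9)*8=72 best=72 *, r--
l=0 r=7: min(20,6)*7=42 best=72, r--
l=0 r=6: min(20,16)*6=96 best=96 *, r--
l=0 r=5: min(20,12)*5=60 best=96, r--
l=0 r=4: min(20,12)*4=48 best=96, r--
l=0 r=3: min(20,12)*3=36 best=96, r--
l=0 r=2: min(20,15)*2=30 best=96, r--
l=0 r=1: min(20,2)*1=2 best=96, r--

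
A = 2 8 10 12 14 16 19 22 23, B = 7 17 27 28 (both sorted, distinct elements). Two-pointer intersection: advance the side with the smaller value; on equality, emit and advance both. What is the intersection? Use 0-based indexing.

intersection = []

i=0 j=0: 2<7, i++
i=1 j=0: 8>7, j++
i=1 j=1: 8<17, i++
i=2 j=1: 10<17, i++
i=3 j=1: 12<17, i++
i=4 j=1: 14<17, i++
i=5 j=1: 16<17, i++
i=6 j=1: 19>17, j++
i=6 j=2: 19<27, i++
i=7 j=2: 22<27, i++
i=8 j=2: 23<27, i++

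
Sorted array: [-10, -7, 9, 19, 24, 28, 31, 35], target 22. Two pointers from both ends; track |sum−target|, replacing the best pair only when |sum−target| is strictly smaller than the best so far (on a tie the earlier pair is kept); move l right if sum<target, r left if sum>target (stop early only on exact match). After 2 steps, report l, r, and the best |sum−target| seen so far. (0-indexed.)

l=0 r=7: -10+35=25 d=3 *, r--
l=0 r=6: -10+31=21 d=1 *, l++

l=1, r=6, best |Δ|=1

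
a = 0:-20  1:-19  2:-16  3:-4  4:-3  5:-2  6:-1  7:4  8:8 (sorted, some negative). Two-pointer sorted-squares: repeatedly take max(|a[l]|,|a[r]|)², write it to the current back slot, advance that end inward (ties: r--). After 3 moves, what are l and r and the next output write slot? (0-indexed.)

[0,8] |-20|>|8| out[8]=400 → l++
[1,8] |-19|>|8| out[7]=361 → l++
[2,8] |-16|>|8| out[6]=256 → l++

l=3, r=8, next write slot=5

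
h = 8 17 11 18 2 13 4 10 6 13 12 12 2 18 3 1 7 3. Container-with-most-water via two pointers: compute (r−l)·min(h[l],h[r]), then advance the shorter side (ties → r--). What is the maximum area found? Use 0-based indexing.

[0,17] min(8,3)*17=51 best=51 * → r--
[0,16] min(8,7)*16=112 best=112 * → r--
[0,15] min(8,1)*15=15 best=112 → r--
[0,14] min(8,3)*14=42 best=112 → r--
[0,13] min(8,18)*13=104 best=112 → l++
[1,13] min(17,18)*12=204 best=204 * → l++
[2,13] min(11,18)*11=121 best=204 → l++
[3,13] min(18,18)*10=180 best=204 → r--
[3,12] min(18,2)*9=18 best=204 → r--
[3,11] min(18,12)*8=96 best=204 → r--
[3,10] min(18,12)*7=84 best=204 → r--
[3,9] min(18,13)*6=78 best=204 → r--
[3,8] min(18,6)*5=30 best=204 → r--
[3,7] min(18,10)*4=40 best=204 → r--
[3,6] min(18,4)*3=12 best=204 → r--
[3,5] min(18,13)*2=26 best=204 → r--
[3,4] min(18,2)*1=2 best=204 → r--

max area = 204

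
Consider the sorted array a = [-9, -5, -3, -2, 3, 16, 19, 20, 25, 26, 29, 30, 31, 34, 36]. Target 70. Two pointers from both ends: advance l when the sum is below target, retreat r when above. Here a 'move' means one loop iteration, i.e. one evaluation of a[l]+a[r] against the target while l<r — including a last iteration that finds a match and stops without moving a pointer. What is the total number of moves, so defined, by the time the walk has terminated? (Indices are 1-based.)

14 moves

l=1 r=15: -9+36=27 <70, l++
l=2 r=15: -5+36=31 <70, l++
l=3 r=15: -3+36=33 <70, l++
l=4 r=15: -2+36=34 <70, l++
l=5 r=15: 3+36=39 <70, l++
l=6 r=15: 16+36=52 <70, l++
l=7 r=15: 19+36=55 <70, l++
l=8 r=15: 20+36=56 <70, l++
l=9 r=15: 25+36=61 <70, l++
l=10 r=15: 26+36=62 <70, l++
l=11 r=15: 29+36=65 <70, l++
l=12 r=15: 30+36=66 <70, l++
l=13 r=15: 31+36=67 <70, l++
l=14 r=15: 34+36=70, found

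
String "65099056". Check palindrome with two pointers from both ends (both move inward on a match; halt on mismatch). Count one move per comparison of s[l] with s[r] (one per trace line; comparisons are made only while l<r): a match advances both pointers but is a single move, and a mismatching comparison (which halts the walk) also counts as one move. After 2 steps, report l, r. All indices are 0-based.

l=2, r=5

l=0 r=7: '6'=='6', l++,r--
l=1 r=6: '5'=='5', l++,r--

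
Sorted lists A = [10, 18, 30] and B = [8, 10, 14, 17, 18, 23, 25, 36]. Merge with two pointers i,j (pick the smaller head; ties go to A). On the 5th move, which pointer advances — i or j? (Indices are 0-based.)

[i=0,j=0] A[i]=10>B[j]=8 take 8 → j++
[i=0,j=1] A[i]=10<=B[j]=10 take 10 → i++
[i=1,j=1] A[i]=18>B[j]=10 take 10 → j++
[i=1,j=2] A[i]=18>B[j]=14 take 14 → j++
[i=1,j=3] A[i]=18>B[j]=17 take 17 → j++

j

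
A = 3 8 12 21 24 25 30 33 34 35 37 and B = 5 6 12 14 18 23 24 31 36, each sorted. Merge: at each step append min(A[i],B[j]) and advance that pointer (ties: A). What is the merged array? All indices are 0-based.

i=0 j=0: A[i]=3<=B[j]=5 take 3, i++
i=1 j=0: A[i]=8>B[j]=5 take 5, j++
i=1 j=1: A[i]=8>B[j]=6 take 6, j++
i=1 j=2: A[i]=8<=B[j]=12 take 8, i++
i=2 j=2: A[i]=12<=B[j]=12 take 12, i++
i=3 j=2: A[i]=21>B[j]=12 take 12, j++
i=3 j=3: A[i]=21>B[j]=14 take 14, j++
i=3 j=4: A[i]=21>B[j]=18 take 18, j++
i=3 j=5: A[i]=21<=B[j]=23 take 21, i++
i=4 j=5: A[i]=24>B[j]=23 take 23, j++
i=4 j=6: A[i]=24<=B[j]=24 take 24, i++
i=5 j=6: A[i]=25>B[j]=24 take 24, j++
i=5 j=7: A[i]=25<=B[j]=31 take 25, i++
i=6 j=7: A[i]=30<=B[j]=31 take 30, i++
i=7 j=7: A[i]=33>B[j]=31 take 31, j++
i=7 j=8: A[i]=33<=B[j]=36 take 33, i++
i=8 j=8: A[i]=34<=B[j]=36 take 34, i++
i=9 j=8: A[i]=35<=B[j]=36 take 35, i++
i=10 j=8: A[i]=37>B[j]=36 take 36, j++
i=10 j=9: B done, take A[i]=37, i++

[3, 5, 6, 8, 12, 12, 14, 18, 21, 23, 24, 24, 25, 30, 31, 33, 34, 35, 36, 37]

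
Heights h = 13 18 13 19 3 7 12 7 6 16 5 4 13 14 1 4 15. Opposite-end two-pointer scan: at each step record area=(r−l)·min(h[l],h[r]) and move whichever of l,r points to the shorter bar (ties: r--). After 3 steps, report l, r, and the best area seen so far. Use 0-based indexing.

l=0 r=16: min(13,15)*16=208 best=208 *, l++
l=1 r=16: min(18,15)*15=225 best=225 *, r--
l=1 r=15: min(18,4)*14=56 best=225, r--

l=1, r=14, best area=225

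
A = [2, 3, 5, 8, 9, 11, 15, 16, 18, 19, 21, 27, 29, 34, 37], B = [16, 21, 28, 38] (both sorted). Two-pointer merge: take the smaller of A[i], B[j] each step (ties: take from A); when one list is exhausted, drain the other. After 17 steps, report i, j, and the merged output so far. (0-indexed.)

[i=0,j=0] A[i]=2<=B[j]=16 take 2 → i++
[i=1,j=0] A[i]=3<=B[j]=16 take 3 → i++
[i=2,j=0] A[i]=5<=B[j]=16 take 5 → i++
[i=3,j=0] A[i]=8<=B[j]=16 take 8 → i++
[i=4,j=0] A[i]=9<=B[j]=16 take 9 → i++
[i=5,j=0] A[i]=11<=B[j]=16 take 11 → i++
[i=6,j=0] A[i]=15<=B[j]=16 take 15 → i++
[i=7,j=0] A[i]=16<=B[j]=16 take 16 → i++
[i=8,j=0] A[i]=18>B[j]=16 take 16 → j++
[i=8,j=1] A[i]=18<=B[j]=21 take 18 → i++
[i=9,j=1] A[i]=19<=B[j]=21 take 19 → i++
[i=10,j=1] A[i]=21<=B[j]=21 take 21 → i++
[i=11,j=1] A[i]=27>B[j]=21 take 21 → j++
[i=11,j=2] A[i]=27<=B[j]=28 take 27 → i++
[i=12,j=2] A[i]=29>B[j]=28 take 28 → j++
[i=12,j=3] A[i]=29<=B[j]=38 take 29 → i++
[i=13,j=3] A[i]=34<=B[j]=38 take 34 → i++

i=14, j=3, merged so far=[2, 3, 5, 8, 9, 11, 15, 16, 16, 18, 19, 21, 21, 27, 28, 29, 34]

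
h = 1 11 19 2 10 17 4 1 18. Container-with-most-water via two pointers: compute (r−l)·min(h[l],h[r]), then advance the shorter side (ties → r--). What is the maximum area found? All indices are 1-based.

l=1 r=9: min(1,18)*8=8 best=8 *, l++
l=2 r=9: min(11,18)*7=77 best=77 *, l++
l=3 r=9: min(19,18)*6=108 best=108 *, r--
l=3 r=8: min(19,1)*5=5 best=108, r--
l=3 r=7: min(19,4)*4=16 best=108, r--
l=3 r=6: min(19,17)*3=51 best=108, r--
l=3 r=5: min(19,10)*2=20 best=108, r--
l=3 r=4: min(19,2)*1=2 best=108, r--

max area = 108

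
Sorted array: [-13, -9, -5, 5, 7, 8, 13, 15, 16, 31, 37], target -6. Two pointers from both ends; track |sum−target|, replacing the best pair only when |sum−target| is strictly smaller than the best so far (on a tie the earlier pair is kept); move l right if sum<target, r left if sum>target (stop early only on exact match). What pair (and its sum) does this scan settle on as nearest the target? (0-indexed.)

pair (-13, 7) with sum -6 (|Δ|=0)

[0,10] -13+37=24 d=30 * → r--
[0,9] -13+31=18 d=24 * → r--
[0,8] -13+16=3 d=9 * → r--
[0,7] -13+15=2 d=8 * → r--
[0,6] -13+13=0 d=6 * → r--
[0,5] -13+8=-5 d=1 * → r--
[0,4] -13+7=-6 d=0 * → stop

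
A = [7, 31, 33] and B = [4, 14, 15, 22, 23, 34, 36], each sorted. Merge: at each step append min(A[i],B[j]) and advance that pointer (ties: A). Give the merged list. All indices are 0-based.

i=0 j=0: A[i]=7>B[j]=4 take 4, j++
i=0 j=1: A[i]=7<=B[j]=14 take 7, i++
i=1 j=1: A[i]=31>B[j]=14 take 14, j++
i=1 j=2: A[i]=31>B[j]=15 take 15, j++
i=1 j=3: A[i]=31>B[j]=22 take 22, j++
i=1 j=4: A[i]=31>B[j]=23 take 23, j++
i=1 j=5: A[i]=31<=B[j]=34 take 31, i++
i=2 j=5: A[i]=33<=B[j]=34 take 33, i++
i=3 j=5: A done, take B[j]=34, j++
i=3 j=6: A done, take B[j]=36, j++

[4, 7, 14, 15, 22, 23, 31, 33, 34, 36]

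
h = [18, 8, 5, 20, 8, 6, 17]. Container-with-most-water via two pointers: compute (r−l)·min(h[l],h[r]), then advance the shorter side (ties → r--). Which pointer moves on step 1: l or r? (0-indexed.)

l=0 r=6: min(18,17)*6=102 best=102 *, r--

r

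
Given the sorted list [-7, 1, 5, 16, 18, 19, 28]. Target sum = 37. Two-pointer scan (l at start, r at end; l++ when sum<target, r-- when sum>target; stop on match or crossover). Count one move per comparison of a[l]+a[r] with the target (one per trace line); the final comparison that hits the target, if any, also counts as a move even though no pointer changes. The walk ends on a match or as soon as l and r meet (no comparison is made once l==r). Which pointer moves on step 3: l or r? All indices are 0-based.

l

[0,6] -7+28=21 <37 → l++
[1,6] 1+28=29 <37 → l++
[2,6] 5+28=33 <37 → l++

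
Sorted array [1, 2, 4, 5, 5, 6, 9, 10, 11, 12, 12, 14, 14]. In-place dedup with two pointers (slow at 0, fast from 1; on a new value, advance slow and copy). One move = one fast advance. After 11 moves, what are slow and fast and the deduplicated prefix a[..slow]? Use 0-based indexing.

(s=0,f=1) a[fast]=2≠a[slow]=1 write a[1]=2 → slow++,fast++
(s=1,f=2) a[fast]=4≠a[slow]=2 write a[2]=4 → slow++,fast++
(s=2,f=3) a[fast]=5≠a[slow]=4 write a[3]=5 → slow++,fast++
(s=3,f=4) a[fast]=5=a[slow] dup → fast++
(s=3,f=5) a[fast]=6≠a[slow]=5 write a[4]=6 → slow++,fast++
(s=4,f=6) a[fast]=9≠a[slow]=6 write a[5]=9 → slow++,fast++
(s=5,f=7) a[fast]=10≠a[slow]=9 write a[6]=10 → slow++,fast++
(s=6,f=8) a[fast]=11≠a[slow]=10 write a[7]=11 → slow++,fast++
(s=7,f=9) a[fast]=12≠a[slow]=11 write a[8]=12 → slow++,fast++
(s=8,f=10) a[fast]=12=a[slow] dup → fast++
(s=8,f=11) a[fast]=14≠a[slow]=12 write a[9]=14 → slow++,fast++

slow=9, fast=12, prefix=[1, 2, 4, 5, 6, 9, 10, 11, 12, 14]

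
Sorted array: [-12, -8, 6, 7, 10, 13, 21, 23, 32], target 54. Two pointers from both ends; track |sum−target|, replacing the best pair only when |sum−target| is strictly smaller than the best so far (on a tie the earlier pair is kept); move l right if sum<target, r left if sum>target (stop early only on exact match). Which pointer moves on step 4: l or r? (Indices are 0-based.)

l

[0,8] -12+32=20 d=34 * → l++
[1,8] -8+32=24 d=30 * → l++
[2,8] 6+32=38 d=16 * → l++
[3,8] 7+32=39 d=15 * → l++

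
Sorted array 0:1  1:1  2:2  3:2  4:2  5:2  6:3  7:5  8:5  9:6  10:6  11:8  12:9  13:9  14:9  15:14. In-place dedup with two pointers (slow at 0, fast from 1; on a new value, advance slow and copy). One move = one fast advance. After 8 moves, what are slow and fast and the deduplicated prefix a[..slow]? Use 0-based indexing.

slow=3, fast=9, prefix=[1, 2, 3, 5]

(s=0,f=1) a[fast]=1=a[slow] dup → fast++
(s=0,f=2) a[fast]=2≠a[slow]=1 write a[1]=2 → slow++,fast++
(s=1,f=3) a[fast]=2=a[slow] dup → fast++
(s=1,f=4) a[fast]=2=a[slow] dup → fast++
(s=1,f=5) a[fast]=2=a[slow] dup → fast++
(s=1,f=6) a[fast]=3≠a[slow]=2 write a[2]=3 → slow++,fast++
(s=2,f=7) a[fast]=5≠a[slow]=3 write a[3]=5 → slow++,fast++
(s=3,f=8) a[fast]=5=a[slow] dup → fast++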